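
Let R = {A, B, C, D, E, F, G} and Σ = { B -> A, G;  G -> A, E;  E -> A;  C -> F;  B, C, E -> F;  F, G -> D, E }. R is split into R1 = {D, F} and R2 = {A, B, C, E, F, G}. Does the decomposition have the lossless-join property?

Common attributes: R1 ∩ R2 = {F}.
No dependency enlarges {F}, so (F)⁺ = {F}.
The closure contains neither all of R1 = {D, F} nor all of R2 = {A, B, C, E, F, G}, so the common attributes are not a superkey of either fragment. The join is lossy.

No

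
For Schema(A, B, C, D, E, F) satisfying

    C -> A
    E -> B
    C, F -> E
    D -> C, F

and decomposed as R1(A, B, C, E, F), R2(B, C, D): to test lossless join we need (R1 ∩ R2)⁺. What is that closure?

A, B, C

R1 ∩ R2 = {B, C}.
C → A applies, adding A
Closure: {A, B, C}.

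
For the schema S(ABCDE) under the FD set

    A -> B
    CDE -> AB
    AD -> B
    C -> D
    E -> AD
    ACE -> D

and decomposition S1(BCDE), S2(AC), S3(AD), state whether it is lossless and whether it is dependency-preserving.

lossy and not dependency-preserving

Lossless test (chase): Rows 2 and 3 agree on A; apply A→B and equate their B entries. Rows 1 and 2 agree on C; apply C→D and equate their D entries. No row becomes fully distinguished — the join is lossy.
Dependency preservation: the restricted closure of {A} across the fragments never reaches {B}, so A → B cannot be enforced without a join — not preserved.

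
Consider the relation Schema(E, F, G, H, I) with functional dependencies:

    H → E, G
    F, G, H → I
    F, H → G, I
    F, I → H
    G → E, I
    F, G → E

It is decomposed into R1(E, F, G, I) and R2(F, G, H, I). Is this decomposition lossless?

Yes

Common attributes: R1 ∩ R2 = {F, G, I}.
Closure of {F, G, I}: F, I → H applies, adding H; G → E, I applies, adding E. So (F, G, I)⁺ = {E, F, G, H, I}.
This closure contains every attribute of R1, so R1 ∩ R2 → R1. The join is lossless.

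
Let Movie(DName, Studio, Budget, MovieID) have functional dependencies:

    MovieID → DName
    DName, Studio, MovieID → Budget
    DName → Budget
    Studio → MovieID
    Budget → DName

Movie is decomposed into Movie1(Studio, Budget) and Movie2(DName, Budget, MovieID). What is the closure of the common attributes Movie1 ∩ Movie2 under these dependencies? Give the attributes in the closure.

Movie1 ∩ Movie2 = {Budget}.
Budget → DName applies, adding DName
Closure: {DName, Budget}.

DName, Budget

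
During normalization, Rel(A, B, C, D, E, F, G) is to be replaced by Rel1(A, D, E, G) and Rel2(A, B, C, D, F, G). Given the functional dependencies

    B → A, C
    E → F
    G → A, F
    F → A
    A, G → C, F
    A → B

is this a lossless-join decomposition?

Yes

Common attributes: Rel1 ∩ Rel2 = {A, D, G}.
Closure of {A, D, G}: G → A, F applies, adding F; A, G → C, F applies, adding C; A → B applies, adding B. So (A, D, G)⁺ = {A, B, C, D, F, G}.
This closure contains every attribute of Rel2, so Rel1 ∩ Rel2 → Rel2. The join is lossless.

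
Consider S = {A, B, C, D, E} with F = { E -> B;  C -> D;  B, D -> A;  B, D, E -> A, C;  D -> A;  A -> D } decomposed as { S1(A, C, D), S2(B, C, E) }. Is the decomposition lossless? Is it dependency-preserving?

Lossless test: (C)⁺ = {A, C, D}, which contains all of one fragment — lossless.
Dependency preservation: the restricted closure of {B, D, E} across the fragments never reaches {A, C}, so B, D, E → A, C cannot be enforced without a join — not preserved.

lossless but not dependency-preserving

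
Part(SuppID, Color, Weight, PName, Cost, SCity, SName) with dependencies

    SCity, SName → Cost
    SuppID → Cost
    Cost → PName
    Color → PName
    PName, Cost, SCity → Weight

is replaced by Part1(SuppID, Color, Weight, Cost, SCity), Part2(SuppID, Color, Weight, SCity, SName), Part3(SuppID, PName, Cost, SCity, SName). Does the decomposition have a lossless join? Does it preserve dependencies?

lossless but not dependency-preserving

Lossless test (chase): Rows 2 and 3 agree on SCity, SName; apply SCity, SName→Cost and equate their Cost entries. Rows 1 and 2 agree on Cost; apply Cost→PName and equate their PName entries. Rows 1 and 3 agree on Cost; apply Cost→PName and equate their PName entries. Rows 1 and 3 agree on PName, Cost, SCity; apply PName, Cost, SCity→Weight and equate their Weight entries. Row 2 is now all distinguished symbols — the join is lossless.
Dependency preservation: the restricted closure of {Color} across the fragments never reaches {PName}, so Color → PName cannot be enforced without a join — not preserved.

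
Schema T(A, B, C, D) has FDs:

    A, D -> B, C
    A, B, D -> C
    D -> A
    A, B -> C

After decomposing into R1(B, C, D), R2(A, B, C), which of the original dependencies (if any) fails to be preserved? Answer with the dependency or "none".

D -> A

Check D → A: no single fragment contains all of {A, D}, and the restricted closure of {D} across the fragments never reaches {A}.
A, D → B, C is preserved.
A, B, D → C is preserved.
A, B → C is preserved.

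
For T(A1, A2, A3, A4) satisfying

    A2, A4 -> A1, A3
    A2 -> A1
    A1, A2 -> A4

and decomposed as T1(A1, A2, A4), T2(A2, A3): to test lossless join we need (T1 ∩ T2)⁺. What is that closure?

A1, A2, A3, A4

T1 ∩ T2 = {A2}.
A2 → A1 applies, adding A1
A1, A2 → A4 applies, adding A4
A2, A4 → A1, A3 applies, adding A3
Closure: {A1, A2, A3, A4}.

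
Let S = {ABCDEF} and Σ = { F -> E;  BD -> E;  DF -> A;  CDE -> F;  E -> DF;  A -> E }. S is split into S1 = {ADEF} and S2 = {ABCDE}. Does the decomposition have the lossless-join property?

Common attributes: S1 ∩ S2 = {ADE}.
Closure of {ADE}: E → DF applies, adding F. So (ADE)⁺ = {ADEF}.
This closure contains every attribute of S1, so S1 ∩ S2 → S1. The join is lossless.

Yes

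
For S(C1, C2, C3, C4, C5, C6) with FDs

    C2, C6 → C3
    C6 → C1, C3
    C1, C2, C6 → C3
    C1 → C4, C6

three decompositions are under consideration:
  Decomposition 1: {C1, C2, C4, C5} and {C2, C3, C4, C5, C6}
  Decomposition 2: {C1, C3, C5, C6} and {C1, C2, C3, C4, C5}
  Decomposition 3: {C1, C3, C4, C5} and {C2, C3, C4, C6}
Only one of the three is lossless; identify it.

Decomposition 2

Decomposition 1: common = {C2, C4, C5}, closure = {C2, C4, C5} → lossy.
Decomposition 2: common = {C1, C3, C5}, closure = {C1, C3, C4, C5, C6} → lossless.
Decomposition 3: common = {C3, C4}, closure = {C3, C4} → lossy.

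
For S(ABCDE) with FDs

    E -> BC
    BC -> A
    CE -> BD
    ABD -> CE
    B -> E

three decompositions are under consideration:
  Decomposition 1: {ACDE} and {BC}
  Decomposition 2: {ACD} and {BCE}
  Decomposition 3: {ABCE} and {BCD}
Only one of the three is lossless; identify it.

Decomposition 1: common = {C}, closure = {C} → lossy.
Decomposition 2: common = {C}, closure = {C} → lossy.
Decomposition 3: common = {BC}, closure = {ABCDE} → lossless.

Decomposition 3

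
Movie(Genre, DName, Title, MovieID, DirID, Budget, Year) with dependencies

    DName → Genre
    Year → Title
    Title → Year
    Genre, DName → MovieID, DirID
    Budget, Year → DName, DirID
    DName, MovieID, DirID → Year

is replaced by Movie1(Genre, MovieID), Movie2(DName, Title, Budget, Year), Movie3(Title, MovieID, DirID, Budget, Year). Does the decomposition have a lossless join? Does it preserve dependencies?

Lossless test (chase): Rows 2 and 3 agree on Budget, Year; apply Budget, Year→DName, DirID and equate their DName, DirID entries. Rows 2 and 3 agree on DName; apply DName→Genre and equate their Genre entries. Rows 2 and 3 agree on Genre, DName; apply Genre, DName→MovieID, DirID and equate their MovieID, DirID entries. No row becomes fully distinguished — the join is lossy.
Dependency preservation: the restricted closure of {DName} across the fragments never reaches {Genre}, so DName → Genre cannot be enforced without a join — not preserved.

lossy and not dependency-preserving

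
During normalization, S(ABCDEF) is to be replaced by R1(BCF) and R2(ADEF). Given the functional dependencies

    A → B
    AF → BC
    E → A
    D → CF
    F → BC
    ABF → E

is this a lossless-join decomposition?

Yes

Common attributes: R1 ∩ R2 = {F}.
Closure of {F}: F → BC applies, adding BC. So (F)⁺ = {BCF}.
This closure contains every attribute of R1, so R1 ∩ R2 → R1. The join is lossless.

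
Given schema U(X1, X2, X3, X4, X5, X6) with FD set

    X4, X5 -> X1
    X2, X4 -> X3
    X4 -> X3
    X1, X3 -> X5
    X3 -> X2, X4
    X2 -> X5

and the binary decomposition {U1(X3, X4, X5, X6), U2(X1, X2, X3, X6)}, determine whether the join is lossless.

Yes

Common attributes: U1 ∩ U2 = {X3, X6}.
Closure of {X3, X6}: X3 → X2, X4 applies, adding X2, X4; X2 → X5 applies, adding X5; X4, X5 → X1 applies, adding X1. So (X3, X6)⁺ = {X1, X2, X3, X4, X5, X6}.
This closure contains every attribute of U1, so U1 ∩ U2 → U1. The join is lossless.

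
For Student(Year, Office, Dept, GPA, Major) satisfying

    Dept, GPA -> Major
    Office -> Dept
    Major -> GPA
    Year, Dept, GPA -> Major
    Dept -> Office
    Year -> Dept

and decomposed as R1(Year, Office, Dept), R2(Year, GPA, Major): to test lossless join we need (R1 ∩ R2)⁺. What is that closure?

R1 ∩ R2 = {Year}.
Year → Dept applies, adding Dept
Dept → Office applies, adding Office
Closure: {Year, Office, Dept}.

Year, Office, Dept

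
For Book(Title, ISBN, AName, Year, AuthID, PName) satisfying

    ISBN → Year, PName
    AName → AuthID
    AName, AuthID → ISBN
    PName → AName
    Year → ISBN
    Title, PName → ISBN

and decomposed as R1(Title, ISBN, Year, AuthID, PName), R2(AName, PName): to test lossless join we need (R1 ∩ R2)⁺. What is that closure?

R1 ∩ R2 = {PName}.
PName → AName applies, adding AName
AName → AuthID applies, adding AuthID
AName, AuthID → ISBN applies, adding ISBN
ISBN → Year, PName applies, adding Year
Closure: {ISBN, AName, Year, AuthID, PName}.

ISBN, AName, Year, AuthID, PName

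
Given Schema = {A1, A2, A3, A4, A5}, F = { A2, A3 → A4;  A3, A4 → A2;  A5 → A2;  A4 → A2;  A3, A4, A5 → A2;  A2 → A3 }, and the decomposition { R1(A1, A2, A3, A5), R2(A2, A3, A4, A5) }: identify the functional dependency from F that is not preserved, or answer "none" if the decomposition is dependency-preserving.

none

A2, A3 → A4 lies within R2.
A3, A4 → A2 lies within R2.
A5 → A2 lies within R1.
A4 → A2 lies within R2.
A3, A4, A5 → A2 lies within R2.
A2 → A3 lies within R1.
Every dependency is enforceable on the fragments, so the decomposition is dependency-preserving.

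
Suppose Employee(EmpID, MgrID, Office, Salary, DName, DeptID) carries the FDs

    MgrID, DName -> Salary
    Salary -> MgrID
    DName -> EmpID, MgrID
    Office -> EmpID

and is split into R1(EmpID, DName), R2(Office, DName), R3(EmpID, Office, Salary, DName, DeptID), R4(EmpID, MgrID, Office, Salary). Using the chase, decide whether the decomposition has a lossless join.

Chase test. Columns are EmpID, MgrID, Office, Salary, DName, DeptID; row i has aⱼ where attribute j ∈ Ri, else bᵢⱼ.
Initial tableau (one row per fragment):
  row 1: a1 b12 b13 b14 a5 b16
  row 2: b21 b22 a3 b24 a5 b26
  row 3: a1 b32 a3 a4 a5 a6
  row 4: a1 a2 a3 a4 b45 b46
Rows 3 and 4 agree on Salary; apply Salary→MgrID and equate their MgrID entries.
Rows 1 and 2 agree on DName; apply DName→EmpID, MgrID and equate their EmpID, MgrID entries.
Rows 1 and 3 agree on DName; apply DName→EmpID, MgrID and equate their EmpID, MgrID entries.
Rows 1 and 2 agree on MgrID, DName; apply MgrID, DName→Salary and equate their Salary entries.
Rows 1 and 3 agree on MgrID, DName; apply MgrID, DName→Salary and equate their Salary entries.
Row 3 is now all distinguished symbols — the join is lossless.

Yes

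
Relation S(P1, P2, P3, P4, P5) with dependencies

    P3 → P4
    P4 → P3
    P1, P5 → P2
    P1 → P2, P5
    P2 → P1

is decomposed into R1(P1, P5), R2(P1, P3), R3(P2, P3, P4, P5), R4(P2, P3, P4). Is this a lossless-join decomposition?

Chase test. Columns are P1, P2, P3, P4, P5; row i has aⱼ where attribute j ∈ Ri, else bᵢⱼ.
Initial tableau (one row per fragment):
  row 1: a1 b12 b13 b14 a5
  row 2: a1 b22 a3 b24 b25
  row 3: b31 a2 a3 a4 a5
  row 4: b41 a2 a3 a4 b45
Rows 2 and 3 agree on P3; apply P3→P4 and equate their P4 entries.
Rows 1 and 2 agree on P1; apply P1→P2, P5 and equate their P2, P5 entries.
Rows 3 and 4 agree on P2; apply P2→P1 and equate their P1 entries.
Rows 3 and 4 agree on P1; apply P1→P2, P5 and equate their P2, P5 entries.
No row becomes fully distinguished — the join is lossy.

No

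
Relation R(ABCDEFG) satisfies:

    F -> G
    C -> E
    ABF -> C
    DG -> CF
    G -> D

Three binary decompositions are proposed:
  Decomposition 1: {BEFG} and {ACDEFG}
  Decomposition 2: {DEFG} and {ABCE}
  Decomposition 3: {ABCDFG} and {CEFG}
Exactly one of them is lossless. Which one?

Decomposition 1: common = {EFG}, closure = {CDEFG} → lossy.
Decomposition 2: common = {E}, closure = {E} → lossy.
Decomposition 3: common = {CFG}, closure = {CDEFG} → lossless.

Decomposition 3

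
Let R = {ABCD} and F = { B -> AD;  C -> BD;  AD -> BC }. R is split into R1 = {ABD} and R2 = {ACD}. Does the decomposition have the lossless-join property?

Common attributes: R1 ∩ R2 = {AD}.
Closure of {AD}: AD → BC applies, adding BC. So (AD)⁺ = {ABCD}.
This closure contains every attribute of R1, so R1 ∩ R2 → R1. The join is lossless.

Yes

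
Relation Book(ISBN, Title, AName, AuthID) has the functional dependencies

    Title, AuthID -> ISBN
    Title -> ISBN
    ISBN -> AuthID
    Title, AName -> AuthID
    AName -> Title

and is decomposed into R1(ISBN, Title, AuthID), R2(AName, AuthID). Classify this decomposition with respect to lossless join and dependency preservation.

Lossless test: (AuthID)⁺ = {AuthID}, which is a superkey of neither fragment — lossy.
Dependency preservation: the restricted closure of {AName} across the fragments never reaches {Title}, so AName → Title cannot be enforced without a join — not preserved.

lossy and not dependency-preserving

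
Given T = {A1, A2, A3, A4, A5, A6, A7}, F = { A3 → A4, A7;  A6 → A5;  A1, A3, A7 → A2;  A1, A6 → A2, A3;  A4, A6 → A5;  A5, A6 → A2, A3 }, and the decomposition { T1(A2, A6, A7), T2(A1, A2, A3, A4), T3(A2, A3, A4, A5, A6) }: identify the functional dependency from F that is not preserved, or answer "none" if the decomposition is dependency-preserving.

A3 → A4, A7

Check A3 → A4, A7: no single fragment contains all of {A3, A4, A7}, and the restricted closure of {A3} across the fragments never reaches {A4, A7}.
A6 → A5 is preserved.
A1, A3, A7 → A2 is preserved.
A1, A6 → A2, A3 is preserved.
A4, A6 → A5 is preserved.
A5, A6 → A2, A3 is preserved.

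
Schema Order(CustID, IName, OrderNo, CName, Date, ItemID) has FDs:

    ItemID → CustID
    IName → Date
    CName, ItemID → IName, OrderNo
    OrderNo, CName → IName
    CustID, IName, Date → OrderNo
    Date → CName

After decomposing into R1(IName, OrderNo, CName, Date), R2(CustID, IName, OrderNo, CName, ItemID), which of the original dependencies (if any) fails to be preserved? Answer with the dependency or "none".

ItemID → CustID lies within R2.
IName → Date lies within R1.
CName, ItemID → IName, OrderNo lies within R2.
OrderNo, CName → IName lies within R1.
CustID, IName, Date → OrderNo: restricted closure across fragments reaches OrderNo.
Date → CName lies within R1.
Every dependency is enforceable on the fragments, so the decomposition is dependency-preserving.

none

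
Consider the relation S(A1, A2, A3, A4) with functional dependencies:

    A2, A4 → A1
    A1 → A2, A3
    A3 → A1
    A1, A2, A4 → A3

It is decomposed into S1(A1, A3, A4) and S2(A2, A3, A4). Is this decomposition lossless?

Yes

Common attributes: S1 ∩ S2 = {A3, A4}.
Closure of {A3, A4}: A3 → A1 applies, adding A1; A1 → A2, A3 applies, adding A2. So (A3, A4)⁺ = {A1, A2, A3, A4}.
This closure contains every attribute of S1, so S1 ∩ S2 → S1. The join is lossless.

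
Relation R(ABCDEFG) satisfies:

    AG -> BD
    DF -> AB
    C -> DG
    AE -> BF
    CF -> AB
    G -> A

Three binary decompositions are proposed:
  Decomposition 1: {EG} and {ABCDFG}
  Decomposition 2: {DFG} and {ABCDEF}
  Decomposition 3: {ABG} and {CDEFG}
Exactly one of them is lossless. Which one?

Decomposition 3

Decomposition 1: common = {G}, closure = {ABDG} → lossy.
Decomposition 2: common = {DF}, closure = {ABDF} → lossy.
Decomposition 3: common = {G}, closure = {ABDG} → lossless.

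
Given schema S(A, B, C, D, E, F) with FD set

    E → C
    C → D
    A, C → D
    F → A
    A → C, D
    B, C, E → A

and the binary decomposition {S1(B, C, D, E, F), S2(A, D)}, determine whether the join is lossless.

Common attributes: S1 ∩ S2 = {D}.
No dependency enlarges {D}, so (D)⁺ = {D}.
The closure contains neither all of S1 = {B, C, D, E, F} nor all of S2 = {A, D}, so the common attributes are not a superkey of either fragment. The join is lossy.

No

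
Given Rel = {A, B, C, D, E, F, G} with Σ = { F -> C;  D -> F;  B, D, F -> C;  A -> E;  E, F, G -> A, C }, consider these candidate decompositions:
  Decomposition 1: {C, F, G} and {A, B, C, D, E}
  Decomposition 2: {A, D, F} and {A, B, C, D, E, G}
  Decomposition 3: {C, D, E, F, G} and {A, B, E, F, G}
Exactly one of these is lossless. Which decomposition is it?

Decomposition 1: common = {C}, closure = {C} → lossy.
Decomposition 2: common = {A, D}, closure = {A, C, D, E, F} → lossless.
Decomposition 3: common = {E, F, G}, closure = {A, C, E, F, G} → lossy.

Decomposition 2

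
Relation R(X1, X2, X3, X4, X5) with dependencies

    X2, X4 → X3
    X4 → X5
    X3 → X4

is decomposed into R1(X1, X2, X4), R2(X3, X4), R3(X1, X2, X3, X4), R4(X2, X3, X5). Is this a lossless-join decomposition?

Chase test. Columns are X1, X2, X3, X4, X5; row i has aⱼ where attribute j ∈ Ri, else bᵢⱼ.
Initial tableau (one row per fragment):
  row 1: a1 a2 b13 a4 b15
  row 2: b21 b22 a3 a4 b25
  row 3: a1 a2 a3 a4 b35
  row 4: b41 a2 a3 b44 a5
Rows 1 and 3 agree on X2, X4; apply X2, X4→X3 and equate their X3 entries.
Rows 1 and 2 agree on X4; apply X4→X5 and equate their X5 entries.
Rows 1 and 3 agree on X4; apply X4→X5 and equate their X5 entries.
Rows 1 and 4 agree on X3; apply X3→X4 and equate their X4 entries.
Rows 1 and 4 agree on X4; apply X4→X5 and equate their X5 entries.
Row 1 is now all distinguished symbols — the join is lossless.

Yes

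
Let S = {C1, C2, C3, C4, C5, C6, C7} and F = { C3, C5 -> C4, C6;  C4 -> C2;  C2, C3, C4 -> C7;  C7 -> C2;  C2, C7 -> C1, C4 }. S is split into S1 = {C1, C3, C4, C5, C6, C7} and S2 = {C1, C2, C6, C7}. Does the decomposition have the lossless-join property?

Common attributes: S1 ∩ S2 = {C1, C6, C7}.
Closure of {C1, C6, C7}: C7 → C2 applies, adding C2; C2, C7 → C1, C4 applies, adding C4. So (C1, C6, C7)⁺ = {C1, C2, C4, C6, C7}.
This closure contains every attribute of S2, so S1 ∩ S2 → S2. The join is lossless.

Yes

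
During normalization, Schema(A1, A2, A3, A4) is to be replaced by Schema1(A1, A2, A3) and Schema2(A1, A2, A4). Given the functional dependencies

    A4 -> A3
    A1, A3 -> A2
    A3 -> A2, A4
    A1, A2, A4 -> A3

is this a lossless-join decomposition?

No

Common attributes: Schema1 ∩ Schema2 = {A1, A2}.
No dependency enlarges {A1, A2}, so (A1, A2)⁺ = {A1, A2}.
The closure contains neither all of Schema1 = {A1, A2, A3} nor all of Schema2 = {A1, A2, A4}, so the common attributes are not a superkey of either fragment. The join is lossy.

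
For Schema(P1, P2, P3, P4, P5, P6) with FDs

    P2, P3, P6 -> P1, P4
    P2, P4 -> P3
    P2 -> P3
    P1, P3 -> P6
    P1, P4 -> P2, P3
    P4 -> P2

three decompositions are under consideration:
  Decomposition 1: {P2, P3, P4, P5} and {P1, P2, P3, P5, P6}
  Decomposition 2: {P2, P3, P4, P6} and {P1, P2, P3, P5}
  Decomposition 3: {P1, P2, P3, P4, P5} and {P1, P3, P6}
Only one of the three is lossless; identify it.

Decomposition 3

Decomposition 1: common = {P2, P3, P5}, closure = {P2, P3, P5} → lossy.
Decomposition 2: common = {P2, P3}, closure = {P2, P3} → lossy.
Decomposition 3: common = {P1, P3}, closure = {P1, P3, P6} → lossless.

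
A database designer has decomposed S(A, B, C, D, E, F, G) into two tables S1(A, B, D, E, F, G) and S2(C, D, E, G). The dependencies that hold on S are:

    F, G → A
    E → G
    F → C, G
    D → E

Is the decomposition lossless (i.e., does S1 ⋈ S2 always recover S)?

Common attributes: S1 ∩ S2 = {D, E, G}.
No dependency enlarges {D, E, G}, so (D, E, G)⁺ = {D, E, G}.
The closure contains neither all of S1 = {A, B, D, E, F, G} nor all of S2 = {C, D, E, G}, so the common attributes are not a superkey of either fragment. The join is lossy.

No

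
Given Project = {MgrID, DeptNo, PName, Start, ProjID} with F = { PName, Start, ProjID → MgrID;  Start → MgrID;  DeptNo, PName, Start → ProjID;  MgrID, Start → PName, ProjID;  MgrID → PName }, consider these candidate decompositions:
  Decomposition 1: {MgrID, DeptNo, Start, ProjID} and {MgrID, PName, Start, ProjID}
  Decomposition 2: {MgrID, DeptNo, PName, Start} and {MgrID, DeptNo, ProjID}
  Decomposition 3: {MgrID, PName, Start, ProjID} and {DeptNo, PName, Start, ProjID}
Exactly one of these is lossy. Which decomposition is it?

Decomposition 2

Decomposition 1: common = {MgrID, Start, ProjID}, closure = {MgrID, PName, Start, ProjID} → lossless.
Decomposition 2: common = {MgrID, DeptNo}, closure = {MgrID, DeptNo, PName} → lossy.
Decomposition 3: common = {PName, Start, ProjID}, closure = {MgrID, PName, Start, ProjID} → lossless.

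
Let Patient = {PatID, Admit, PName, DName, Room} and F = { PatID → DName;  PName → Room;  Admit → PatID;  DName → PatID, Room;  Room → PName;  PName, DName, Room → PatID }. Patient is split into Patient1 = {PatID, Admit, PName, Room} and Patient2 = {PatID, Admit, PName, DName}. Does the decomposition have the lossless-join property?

Yes

Common attributes: Patient1 ∩ Patient2 = {PatID, Admit, PName}.
Closure of {PatID, Admit, PName}: PatID → DName applies, adding DName; PName → Room applies, adding Room. So (PatID, Admit, PName)⁺ = {PatID, Admit, PName, DName, Room}.
This closure contains every attribute of Patient1, so Patient1 ∩ Patient2 → Patient1. The join is lossless.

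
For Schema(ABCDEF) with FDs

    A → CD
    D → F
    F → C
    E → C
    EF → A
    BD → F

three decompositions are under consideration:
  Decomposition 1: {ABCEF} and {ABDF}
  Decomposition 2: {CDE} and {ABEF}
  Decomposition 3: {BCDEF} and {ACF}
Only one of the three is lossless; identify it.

Decomposition 1: common = {ABF}, closure = {ABCDF} → lossless.
Decomposition 2: common = {E}, closure = {CE} → lossy.
Decomposition 3: common = {CF}, closure = {CF} → lossy.

Decomposition 1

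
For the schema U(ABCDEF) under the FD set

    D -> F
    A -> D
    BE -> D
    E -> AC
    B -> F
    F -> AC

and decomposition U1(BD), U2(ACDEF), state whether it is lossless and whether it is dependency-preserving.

lossy but dependency-preserving

Lossless test: (D)⁺ = {ACDF}, which is a superkey of neither fragment — lossy.
Dependency preservation: BE → D; B → F are not contained in any single fragment, but the restricted closure of each left-hand side across the fragments still reaches the right-hand side; the remaining FDs each lie inside some fragment. All dependencies are preserved.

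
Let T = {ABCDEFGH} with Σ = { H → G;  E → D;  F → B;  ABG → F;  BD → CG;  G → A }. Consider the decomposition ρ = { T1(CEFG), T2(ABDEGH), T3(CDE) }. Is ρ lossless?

Chase test. Columns are ABCDEFGH; row i has aⱼ where attribute j ∈ Ti, else bᵢⱼ.
Initial tableau (one row per fragment):
  row 1: b11 b12 a3 b14 a5 a6 a7 b18
  row 2: a1 a2 b23 a4 a5 b26 a7 a8
  row 3: b31 b32 a3 a4 a5 b36 b37 b38
Rows 1 and 2 agree on E; apply E→D and equate their D entries.
Rows 1 and 2 agree on G; apply G→A and equate their A entries.
No row becomes fully distinguished — the join is lossy.

No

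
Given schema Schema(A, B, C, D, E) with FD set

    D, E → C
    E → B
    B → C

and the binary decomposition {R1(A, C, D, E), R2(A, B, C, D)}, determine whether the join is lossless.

Common attributes: R1 ∩ R2 = {A, C, D}.
No dependency enlarges {A, C, D}, so (A, C, D)⁺ = {A, C, D}.
The closure contains neither all of R1 = {A, C, D, E} nor all of R2 = {A, B, C, D}, so the common attributes are not a superkey of either fragment. The join is lossy.

No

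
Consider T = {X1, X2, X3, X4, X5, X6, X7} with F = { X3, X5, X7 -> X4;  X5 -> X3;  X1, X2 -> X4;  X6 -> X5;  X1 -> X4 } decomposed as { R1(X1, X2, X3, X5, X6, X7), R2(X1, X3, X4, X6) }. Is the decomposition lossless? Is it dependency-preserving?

Lossless test: (X1, X3, X6)⁺ = {X1, X3, X4, X5, X6}, which contains all of one fragment — lossless.
Dependency preservation: the restricted closure of {X3, X5, X7} across the fragments never reaches {X4}, so X3, X5, X7 → X4 cannot be enforced without a join — not preserved.

lossless but not dependency-preserving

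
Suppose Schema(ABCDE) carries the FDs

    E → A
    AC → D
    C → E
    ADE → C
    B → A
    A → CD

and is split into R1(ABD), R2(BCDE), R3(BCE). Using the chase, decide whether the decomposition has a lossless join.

Chase test. Columns are ABCDE; row i has aⱼ where attribute j ∈ Ri, else bᵢⱼ.
Initial tableau (one row per fragment):
  row 1: a1 a2 b13 a4 b15
  row 2: b21 a2 a3 a4 a5
  row 3: b31 a2 a3 b34 a5
Rows 2 and 3 agree on E; apply E→A and equate their A entries.
Rows 2 and 3 agree on AC; apply AC→D and equate their D entries.
Rows 1 and 2 agree on B; apply B→A and equate their A entries.
Rows 1 and 2 agree on A; apply A→CD and equate their CD entries.
Rows 1 and 2 agree on C; apply C→E and equate their E entries.
Row 1 is now all distinguished symbols — the join is lossless.

Yes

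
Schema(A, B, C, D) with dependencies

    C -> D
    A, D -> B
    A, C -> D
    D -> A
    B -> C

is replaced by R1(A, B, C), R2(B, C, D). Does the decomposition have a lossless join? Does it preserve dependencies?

lossless and dependency-preserving

Lossless test: (B, C)⁺ = {A, B, C, D}, which contains all of one fragment — lossless.
Dependency preservation: A, D → B; A, C → D; D → A are not contained in any single fragment, but the restricted closure of each left-hand side across the fragments still reaches the right-hand side; the remaining FDs each lie inside some fragment. All dependencies are preserved.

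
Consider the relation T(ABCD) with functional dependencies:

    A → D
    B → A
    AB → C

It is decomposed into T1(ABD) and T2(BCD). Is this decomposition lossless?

Yes

Common attributes: T1 ∩ T2 = {BD}.
Closure of {BD}: B → A applies, adding A; AB → C applies, adding C. So (BD)⁺ = {ABCD}.
This closure contains every attribute of T1, so T1 ∩ T2 → T1. The join is lossless.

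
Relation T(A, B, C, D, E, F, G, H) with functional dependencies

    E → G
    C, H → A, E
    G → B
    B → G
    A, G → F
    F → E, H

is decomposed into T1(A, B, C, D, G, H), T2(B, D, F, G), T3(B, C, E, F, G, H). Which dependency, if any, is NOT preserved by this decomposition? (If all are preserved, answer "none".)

Check A, G → F: no single fragment contains all of {A, F, G}, and the restricted closure of {A, G} across the fragments never reaches {F}.
E → G is preserved.
C, H → A, E is preserved.
G → B is preserved.
B → G is preserved.
F → E, H is preserved.

A, G → F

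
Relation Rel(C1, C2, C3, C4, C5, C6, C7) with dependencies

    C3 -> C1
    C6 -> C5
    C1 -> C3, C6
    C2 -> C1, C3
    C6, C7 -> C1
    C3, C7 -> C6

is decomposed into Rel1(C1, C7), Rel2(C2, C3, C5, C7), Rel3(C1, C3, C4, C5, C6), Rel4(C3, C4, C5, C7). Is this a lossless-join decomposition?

No

Chase test. Columns are C1, C2, C3, C4, C5, C6, C7; row i has aⱼ where attribute j ∈ Reli, else bᵢⱼ.
Initial tableau (one row per fragment):
  row 1: a1 b12 b13 b14 b15 b16 a7
  row 2: b21 a2 a3 b24 a5 b26 a7
  row 3: a1 b32 a3 a4 a5 a6 b37
  row 4: b41 b42 a3 a4 a5 b46 a7
Rows 2 and 3 agree on C3; apply C3→C1 and equate their C1 entries.
Rows 2 and 4 agree on C3; apply C3→C1 and equate their C1 entries.
Rows 1 and 2 agree on C1; apply C1→C3, C6 and equate their C3, C6 entries.
Rows 1 and 3 agree on C1; apply C1→C3, C6 and equate their C3, C6 entries.
Rows 1 and 4 agree on C1; apply C1→C3, C6 and equate their C3, C6 entries.
Rows 1 and 2 agree on C6; apply C6→C5 and equate their C5 entries.
No row becomes fully distinguished — the join is lossy.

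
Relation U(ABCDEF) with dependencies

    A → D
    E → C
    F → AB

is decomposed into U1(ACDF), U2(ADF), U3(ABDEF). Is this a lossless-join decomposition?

Chase test. Columns are ABCDEF; row i has aⱼ where attribute j ∈ Ui, else bᵢⱼ.
Initial tableau (one row per fragment):
  row 1: a1 b12 a3 a4 b15 a6
  row 2: a1 b22 b23 a4 b25 a6
  row 3: a1 a2 b33 a4 a5 a6
Rows 1 and 2 agree on F; apply F→AB and equate their AB entries.
Rows 1 and 3 agree on F; apply F→AB and equate their AB entries.
No row becomes fully distinguished — the join is lossy.

No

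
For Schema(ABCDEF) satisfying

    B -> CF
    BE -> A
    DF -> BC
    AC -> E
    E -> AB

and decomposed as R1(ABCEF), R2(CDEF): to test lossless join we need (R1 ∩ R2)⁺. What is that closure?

R1 ∩ R2 = {CEF}.
E → AB applies, adding AB
Closure: {ABCEF}.

ABCEF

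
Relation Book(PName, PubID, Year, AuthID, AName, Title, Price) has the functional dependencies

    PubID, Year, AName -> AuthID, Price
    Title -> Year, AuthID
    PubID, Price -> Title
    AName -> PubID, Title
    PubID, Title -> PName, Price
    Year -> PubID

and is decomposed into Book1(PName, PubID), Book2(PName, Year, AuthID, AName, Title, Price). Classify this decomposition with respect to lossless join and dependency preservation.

Lossless test: (PName)⁺ = {PName}, which is a superkey of neither fragment — lossy.
Dependency preservation: the restricted closure of {PubID, Price} across the fragments never reaches {Title}, so PubID, Price → Title cannot be enforced without a join — not preserved.

lossy and not dependency-preserving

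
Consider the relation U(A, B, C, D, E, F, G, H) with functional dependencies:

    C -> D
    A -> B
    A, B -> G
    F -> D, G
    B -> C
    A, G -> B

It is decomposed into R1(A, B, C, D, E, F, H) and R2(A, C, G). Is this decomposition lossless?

Common attributes: R1 ∩ R2 = {A, C}.
Closure of {A, C}: C → D applies, adding D; A → B applies, adding B; A, B → G applies, adding G. So (A, C)⁺ = {A, B, C, D, G}.
This closure contains every attribute of R2, so R1 ∩ R2 → R2. The join is lossless.

Yes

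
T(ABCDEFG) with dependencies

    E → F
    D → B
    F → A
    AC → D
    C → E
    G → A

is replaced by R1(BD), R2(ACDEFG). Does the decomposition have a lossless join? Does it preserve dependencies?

lossless and dependency-preserving

Lossless test: (D)⁺ = {BD}, which contains all of one fragment — lossless.
Dependency preservation: every FD's attributes lie within a single fragment, so each can be enforced locally — preserved.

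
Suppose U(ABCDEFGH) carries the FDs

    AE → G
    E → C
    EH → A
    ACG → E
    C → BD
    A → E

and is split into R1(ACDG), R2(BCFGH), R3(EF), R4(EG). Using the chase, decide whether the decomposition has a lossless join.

No

Chase test. Columns are ABCDEFGH; row i has aⱼ where attribute j ∈ Ri, else bᵢⱼ.
Initial tableau (one row per fragment):
  row 1: a1 b12 a3 a4 b15 b16 a7 b18
  row 2: b21 a2 a3 b24 b25 a6 a7 a8
  row 3: b31 b32 b33 b34 a5 a6 b37 b38
  row 4: b41 b42 b43 b44 a5 b46 a7 b48
Rows 3 and 4 agree on E; apply E→C and equate their C entries.
Rows 1 and 2 agree on C; apply C→BD and equate their BD entries.
Rows 3 and 4 agree on C; apply C→BD and equate their BD entries.
No row becomes fully distinguished — the join is lossy.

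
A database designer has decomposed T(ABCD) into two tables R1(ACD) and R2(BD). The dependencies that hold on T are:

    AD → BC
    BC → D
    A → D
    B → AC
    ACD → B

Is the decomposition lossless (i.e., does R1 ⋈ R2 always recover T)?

No

Common attributes: R1 ∩ R2 = {D}.
No dependency enlarges {D}, so (D)⁺ = {D}.
The closure contains neither all of R1 = {ACD} nor all of R2 = {BD}, so the common attributes are not a superkey of either fragment. The join is lossy.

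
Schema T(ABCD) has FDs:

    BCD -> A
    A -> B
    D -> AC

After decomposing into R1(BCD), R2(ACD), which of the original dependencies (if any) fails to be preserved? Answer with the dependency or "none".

Check A → B: no single fragment contains all of {AB}, and the restricted closure of {A} across the fragments never reaches {B}.
BCD → A is preserved.
D → AC is preserved.

A -> B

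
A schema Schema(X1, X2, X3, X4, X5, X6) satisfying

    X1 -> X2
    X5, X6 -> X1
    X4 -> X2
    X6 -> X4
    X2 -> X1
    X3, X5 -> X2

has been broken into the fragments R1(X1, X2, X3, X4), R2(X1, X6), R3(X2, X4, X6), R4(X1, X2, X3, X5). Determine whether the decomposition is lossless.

No

Chase test. Columns are X1, X2, X3, X4, X5, X6; row i has aⱼ where attribute j ∈ Ri, else bᵢⱼ.
Initial tableau (one row per fragment):
  row 1: a1 a2 a3 a4 b15 b16
  row 2: a1 b22 b23 b24 b25 a6
  row 3: b31 a2 b33 a4 b35 a6
  row 4: a1 a2 a3 b44 a5 b46
Rows 1 and 2 agree on X1; apply X1→X2 and equate their X2 entries.
Rows 2 and 3 agree on X6; apply X6→X4 and equate their X4 entries.
Rows 1 and 3 agree on X2; apply X2→X1 and equate their X1 entries.
No row becomes fully distinguished — the join is lossy.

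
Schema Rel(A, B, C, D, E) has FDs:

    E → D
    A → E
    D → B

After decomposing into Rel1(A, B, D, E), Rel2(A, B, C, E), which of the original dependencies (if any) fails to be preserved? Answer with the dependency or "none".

E → D lies within Rel1.
A → E lies within Rel1.
D → B lies within Rel1.
Every dependency is enforceable on the fragments, so the decomposition is dependency-preserving.

none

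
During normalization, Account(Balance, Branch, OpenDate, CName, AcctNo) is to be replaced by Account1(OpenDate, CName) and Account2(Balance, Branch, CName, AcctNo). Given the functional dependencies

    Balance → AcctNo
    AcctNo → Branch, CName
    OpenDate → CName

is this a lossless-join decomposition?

No

Common attributes: Account1 ∩ Account2 = {CName}.
No dependency enlarges {CName}, so (CName)⁺ = {CName}.
The closure contains neither all of Account1 = {OpenDate, CName} nor all of Account2 = {Balance, Branch, CName, AcctNo}, so the common attributes are not a superkey of either fragment. The join is lossy.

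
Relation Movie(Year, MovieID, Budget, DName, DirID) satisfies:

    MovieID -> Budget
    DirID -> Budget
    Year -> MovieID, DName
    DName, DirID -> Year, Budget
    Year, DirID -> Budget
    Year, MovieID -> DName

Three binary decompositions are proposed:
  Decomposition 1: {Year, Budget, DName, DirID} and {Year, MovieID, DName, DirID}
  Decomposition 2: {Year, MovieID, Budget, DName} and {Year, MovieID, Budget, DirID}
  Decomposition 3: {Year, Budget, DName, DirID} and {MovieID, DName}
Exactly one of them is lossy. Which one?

Decomposition 3

Decomposition 1: common = {Year, DName, DirID}, closure = {Year, MovieID, Budget, DName, DirID} → lossless.
Decomposition 2: common = {Year, MovieID, Budget}, closure = {Year, MovieID, Budget, DName} → lossless.
Decomposition 3: common = {DName}, closure = {DName} → lossy.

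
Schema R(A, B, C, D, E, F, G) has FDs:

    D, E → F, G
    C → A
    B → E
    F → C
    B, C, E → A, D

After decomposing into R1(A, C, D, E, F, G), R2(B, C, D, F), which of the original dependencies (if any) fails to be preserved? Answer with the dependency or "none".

Check B → E: no single fragment contains all of {B, E}, and the restricted closure of {B} across the fragments never reaches {E}.
D, E → F, G is preserved.
C → A is preserved.
F → C is preserved.
B, C, E → A, D is preserved.

B → E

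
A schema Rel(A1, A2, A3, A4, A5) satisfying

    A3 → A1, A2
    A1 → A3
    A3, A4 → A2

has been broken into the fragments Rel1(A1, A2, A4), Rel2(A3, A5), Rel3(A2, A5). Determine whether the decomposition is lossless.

No

Chase test. Columns are A1, A2, A3, A4, A5; row i has aⱼ where attribute j ∈ Reli, else bᵢⱼ.
Initial tableau (one row per fragment):
  row 1: a1 a2 b13 a4 b15
  row 2: b21 b22 a3 b24 a5
  row 3: b31 a2 b33 b34 a5
No row becomes fully distinguished — the join is lossy.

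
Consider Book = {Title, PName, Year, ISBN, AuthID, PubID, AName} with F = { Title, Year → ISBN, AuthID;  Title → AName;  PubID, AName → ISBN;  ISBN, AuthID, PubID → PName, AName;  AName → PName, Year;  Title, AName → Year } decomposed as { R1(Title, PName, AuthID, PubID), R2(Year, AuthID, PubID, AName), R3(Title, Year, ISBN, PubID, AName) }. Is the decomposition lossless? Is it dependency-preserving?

Lossless test (chase): Rows 1 and 3 agree on Title; apply Title→AName and equate their AName entries. Rows 1 and 2 agree on PubID, AName; apply PubID, AName→ISBN and equate their ISBN entries. Rows 1 and 3 agree on PubID, AName; apply PubID, AName→ISBN and equate their ISBN entries. Rows 1 and 2 agree on ISBN, AuthID, PubID; apply ISBN, AuthID, PubID→PName, AName and equate their PName, AName entries. Rows 1 and 2 agree on AName; apply AName→PName, Year and equate their PName, Year entries. Rows 1 and 3 agree on AName; apply AName→PName, Year and equate their PName, Year entries. Rows 1 and 3 agree on Title, Year; apply Title, Year→ISBN, AuthID and equate their ISBN, AuthID entries. Row 1 is now all distinguished symbols — the join is lossless.
Dependency preservation: the restricted closure of {ISBN, AuthID, PubID} across the fragments never reaches {PName, AName}, so ISBN, AuthID, PubID → PName, AName cannot be enforced without a join — not preserved.

lossless but not dependency-preserving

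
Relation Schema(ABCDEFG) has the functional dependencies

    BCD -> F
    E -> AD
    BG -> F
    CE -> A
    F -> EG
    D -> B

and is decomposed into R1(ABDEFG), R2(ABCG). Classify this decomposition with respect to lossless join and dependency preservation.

Lossless test: (ABG)⁺ = {ABDEFG}, which contains all of one fragment — lossless.
Dependency preservation: the restricted closure of {BCD} across the fragments never reaches {F}, so BCD → F cannot be enforced without a join — not preserved.

lossless but not dependency-preserving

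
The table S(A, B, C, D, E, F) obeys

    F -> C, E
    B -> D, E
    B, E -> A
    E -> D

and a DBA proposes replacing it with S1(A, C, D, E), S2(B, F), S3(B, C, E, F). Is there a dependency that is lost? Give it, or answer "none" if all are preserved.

Check B, E → A: no single fragment contains all of {A, B, E}, and the restricted closure of {B, E} across the fragments never reaches {A}.
F → C, E is preserved.
B → D, E is preserved.
E → D is preserved.

B, E -> A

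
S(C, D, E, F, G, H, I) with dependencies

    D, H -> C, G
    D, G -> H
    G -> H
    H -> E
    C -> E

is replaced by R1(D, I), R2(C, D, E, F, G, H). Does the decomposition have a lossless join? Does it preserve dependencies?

lossy but dependency-preserving

Lossless test: (D)⁺ = {D}, which is a superkey of neither fragment — lossy.
Dependency preservation: every FD's attributes lie within a single fragment, so each can be enforced locally — preserved.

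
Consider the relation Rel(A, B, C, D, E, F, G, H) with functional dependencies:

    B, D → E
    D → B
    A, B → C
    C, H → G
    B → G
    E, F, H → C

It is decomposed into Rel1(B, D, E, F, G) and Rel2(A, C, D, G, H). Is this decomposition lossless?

No

Common attributes: Rel1 ∩ Rel2 = {D, G}.
Closure of {D, G}: D → B applies, adding B; B, D → E applies, adding E. So (D, G)⁺ = {B, D, E, G}.
The closure contains neither all of Rel1 = {B, D, E, F, G} nor all of Rel2 = {A, C, D, G, H}, so the common attributes are not a superkey of either fragment. The join is lossy.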